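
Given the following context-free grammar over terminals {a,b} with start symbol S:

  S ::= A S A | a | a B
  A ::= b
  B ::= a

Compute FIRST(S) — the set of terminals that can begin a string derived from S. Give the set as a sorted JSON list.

FIRST sets, iterate to fixpoint:
pass 1:
  A via A→b: +{b}
  B via B→a: +{a}
  S via S→A S A: +{b}
  S via S→a: +{a}
  FIRST[S]={a,b}  FIRST[A]={b}  FIRST[B]={a}
pass 2: done
  FIRST[S]={a,b}  FIRST[A]={b}  FIRST[B]={a}

FIRST(S) = ["a", "b"]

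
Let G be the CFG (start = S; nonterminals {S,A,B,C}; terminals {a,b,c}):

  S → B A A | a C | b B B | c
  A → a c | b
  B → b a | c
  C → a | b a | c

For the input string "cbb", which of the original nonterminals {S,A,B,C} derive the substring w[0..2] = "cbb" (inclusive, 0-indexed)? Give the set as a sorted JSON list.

Convert to CNF:
  S -> B X3 | T0 C | T2 X4 | c
  A -> T0 T1 | b
  B -> T2 T0 | c
  C -> T2 T0 | a | c
  T0 -> a
  T1 -> c
  T2 -> b
  X3 -> A A
  X4 -> B B

CYK fill (cells [i..j] with 0 ≤ i ≤ j ≤ 2 only):
  cell(0,0) c: {B,C,S,T1}  orig:{B,C,S}
  cell(1,1) b: {A,T2}  orig:{A}
  cell(2,2) b: {A,T2}  orig:{A}
  cell(0,1) cb: ∅
  cell(1,2) bb: {X3}  orig:{}
  cell(0,2) cbb: {S}

Original NTs in T[0,2] deriving "cbb": ["S"]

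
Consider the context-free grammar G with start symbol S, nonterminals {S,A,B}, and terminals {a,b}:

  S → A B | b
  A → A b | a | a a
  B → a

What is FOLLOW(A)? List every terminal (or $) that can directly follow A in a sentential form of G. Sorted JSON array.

FIRST sets, iterate to fixpoint:
iter 1:
  A via A→a: +{a}
  B via B→a: +{a}
  S via S→A B: +{a}
  S via S→b: +{b}
  S: {a,b}  A: {a}  B: {a}
iter 2: (stable)
  S: {a,b}  A: {a}  B: {a}

FOLLOW iteration:
FOLLOW(S) := {$}
round 1:
  A→A b: FOLLOW(A) ⊇ FIRST(b) = {b}; new: +{b}
  S→A B: FOLLOW(A) ⊇ FIRST(B) = {a}; new: +{a}
  S→A B: FOLLOW(B) ⊇ FOLLOW(S) ⊇ {$}; new: +{$}
  S: {$}  A: {a,b}  B: {$}
round 2: done
  S: {$}  A: {a,b}  B: {$}

FOLLOW(A) = ["a", "b"]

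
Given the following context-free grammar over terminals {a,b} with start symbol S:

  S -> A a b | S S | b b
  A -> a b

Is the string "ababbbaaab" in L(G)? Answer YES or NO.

Convert to CNF:
  S -> A X2 | S S | T1 T1
  A -> T0 T1
  T0 -> a
  T1 -> b
  X2 -> T0 T1

CYK table (by increasing span):
  [0..0]={T0}  "a"  orig:{}
  [1..1]={T1}  "b"  orig:{}
  [2..2]={T0}  "a"  orig:{}
  [3..3]={T1}  "b"  orig:{}
  [4..4]={T1}  "b"  orig:{}
  [5..5]={T1}  "b"  orig:{}
  [6..6]={T0}  "a"  orig:{}
  [7..7]={T0}  "a"  orig:{}
  [8..8]={T0}  "a"  orig:{}
  [9..9]={T1}  "b"  orig:{}
  [0..1]={A,X2}  "ab"  orig:{A}
  [1..2]=∅  "ba"
  [2..3]={A,X2}  "ab"  orig:{A}
  [3..4]={S}  "bb"
  [4..5]={S}  "bb"
  [5..6]=∅  "ba"
  [6..7]=∅  "aa"
  [7..8]=∅  "aa"
  [8..9]={A,X2}  "ab"  orig:{A}
  [0..2]=∅  "aba"
  [1..3]=∅  "bab"
  [2..4]=∅  "abb"
  [3..5]=∅  "bbb"
  [4..6]=∅  "bba"
  [5..7]=∅  "baa"
  [6..8]=∅  "aaa"
  [7..9]=∅  "aab"
  [0..3]={S}  "abab"
  [1..4]=∅  "babb"
  [2..5]=∅  "abbb"
  [3..6]=∅  "bbba"
  [4..7]=∅  "bbaa"
  [5..8]=∅  "baaa"
  [6..9]=∅  "aaab"
  [0..4]=∅  "ababb"
  [1..5]=∅  "babbb"
  [2..6]=∅  "abbba"
  [3..7]=∅  "bbbaa"
  [4..8]=∅  "bbaaa"
  [5..9]=∅  "baaab"
  [0..5]={S}  "ababbb"
  [1..6]=∅  "babbba"
  [2..7]=∅  "abbbaa"
  [3..8]=∅  "bbbaaa"
  [4..9]=∅  "bbaaab"
  [0..6]=∅  "ababbba"
  [1..7]=∅  "babbbaa"
  [2..8]=∅  "abbbaaa"
  [3..9]=∅  "bbbaaab"
  [0..7]=∅  "ababbbaa"
  [1..8]=∅  "babbbaaa"
  [2..9]=∅  "abbbaaab"
  [0..8]=∅  "ababbbaaa"
  [1..9]=∅  "babbbaaab"
  [0..9]=∅  "ababbbaaab"

S ∉ T[0,9] ⇒ NO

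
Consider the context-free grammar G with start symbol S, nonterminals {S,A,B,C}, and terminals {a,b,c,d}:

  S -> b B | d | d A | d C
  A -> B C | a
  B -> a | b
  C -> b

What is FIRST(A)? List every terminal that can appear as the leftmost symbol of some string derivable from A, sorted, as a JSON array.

Compute FIRST by fixpoint:
[1]
  A via A→a: +{a}
  B via B→a: +{a}
  B via B→b: +{b}
  C via C→b: +{b}
  S via S→b B: +{b}
  S via S→d: +{d}
  FIRST[S]={b,d}  FIRST[A]={a}  FIRST[B]={a,b}  FIRST[C]={b}
[2]
  A via A→B C: +{b}
  FIRST[S]={b,d}  FIRST[A]={a,b}  FIRST[B]={a,b}  FIRST[C]={b}
[3] (no change)
  FIRST[S]={b,d}  FIRST[A]={a,b}  FIRST[B]={a,b}  FIRST[C]={b}

FIRST(A) = ["a", "b"]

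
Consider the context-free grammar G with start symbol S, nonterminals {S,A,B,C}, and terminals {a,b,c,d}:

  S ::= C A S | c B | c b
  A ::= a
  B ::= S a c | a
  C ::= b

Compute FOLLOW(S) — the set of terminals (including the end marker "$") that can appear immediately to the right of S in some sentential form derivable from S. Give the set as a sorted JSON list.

Compute FIRST by fixpoint:
[1]
  A via A→a: +{a}
  B via B→a: +{a}
  C via C→b: +{b}
  S via S→C A S: +{b}
  S via S→c B: +{c}
  FIRST(S)={b,c}  FIRST(A)={a}  FIRST(B)={a}  FIRST(C)={b}
[2]
  B via B→S a c: +{b,c}
  FIRST(S)={b,c}  FIRST(A)={a}  FIRST(B)={a,b,c}  FIRST(C)={b}
[3] (stable)
  FIRST(S)={b,c}  FIRST(A)={a}  FIRST(B)={a,b,c}  FIRST(C)={b}

FOLLOW sets:
FOLLOW(S) := {$}
round 1:
  B→S a c: FOLLOW(S) ⊇ FIRST(a) = {a}; new: +{a}
  S→C A S: FOLLOW(C) ⊇ FIRST(A) = {a}; new: +{a}
  S→C A S: FOLLOW(A) ⊇ FIRST(S) = {b,c}; new: +{b,c}
  S→c B: FOLLOW(B) ⊇ FOLLOW(S) ⊇ {$,a}; new: +{$,a}
  FOLLOW[S]={$,a}  FOLLOW[A]={b,c}  FOLLOW[B]={$,a}  FOLLOW[C]={a}
round 2: (no change)
  FOLLOW[S]={$,a}  FOLLOW[A]={b,c}  FOLLOW[B]={$,a}  FOLLOW[C]={a}

FOLLOW(S) = ["$", "a"]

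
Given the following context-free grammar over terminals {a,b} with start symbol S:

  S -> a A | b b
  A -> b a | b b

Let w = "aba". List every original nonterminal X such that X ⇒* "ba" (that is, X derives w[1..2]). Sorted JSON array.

Convert to CNF:
  S -> T0 T0 | T1 A
  A -> T0 T0 | T0 T1
  T0 -> b
  T1 -> a

Fill CYK table bottom-up (cells [i..j] with 1 ≤ i ≤ j ≤ 2 only):
  T[1,1] 'b' = {T0}  orig:{}
  T[2,2] 'a' = {T1}  orig:{}
  T[1,2] 'ba' = {A}

Original NTs in T[1,2] deriving "ba": ["A"]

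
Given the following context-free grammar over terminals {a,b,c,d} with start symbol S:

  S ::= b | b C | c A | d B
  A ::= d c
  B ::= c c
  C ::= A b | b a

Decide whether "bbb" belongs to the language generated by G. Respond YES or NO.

Convert to CNF:
  S -> T0 B | T1 A | T2 C | b
  A -> T0 T1
  B -> T1 T1
  C -> A T2 | T2 T3
  T0 -> d
  T1 -> c
  T2 -> b
  T3 -> a

CYK fill:
  [0..0]={S,T2}  "b"  orig:{S}
  [1..1]={S,T2}  "b"  orig:{S}
  [2..2]={S,T2}  "b"  orig:{S}
  [0..1]=∅  "bb"
  [1..2]=∅  "bb"
  [0..2]=∅  "bbb"

S ∉ T[0,2] ⇒ NO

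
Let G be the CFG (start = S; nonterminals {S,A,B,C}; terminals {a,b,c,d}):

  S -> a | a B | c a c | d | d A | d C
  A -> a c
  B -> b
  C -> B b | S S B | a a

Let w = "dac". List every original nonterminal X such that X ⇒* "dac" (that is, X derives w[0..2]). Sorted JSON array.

Convert to CNF:
  S -> T0 B | T1 X5 | T3 A | T3 C | a | d
  A -> T0 T1
  B -> b
  C -> B T2 | S X4 | T0 T0
  T0 -> a
  T1 -> c
  T2 -> b
  T3 -> d
  X4 -> S B
  X5 -> T0 T1

CYK table (by increasing span) (cells [i..j] with 0 ≤ i ≤ j ≤ 2 only):
  T[0,0] 'd' = {S,T3}  orig:{S}
  T[1,1] 'a' = {S,T0}  orig:{S}
  T[2,2] 'c' = {T1}  orig:{}
  T[0,1] 'da' = ∅
  T[1,2] 'ac' = {A,X5}  orig:{A}
  T[0,2] 'dac' = {S}

Original NTs in T[0,2] deriving "dac": ["S"]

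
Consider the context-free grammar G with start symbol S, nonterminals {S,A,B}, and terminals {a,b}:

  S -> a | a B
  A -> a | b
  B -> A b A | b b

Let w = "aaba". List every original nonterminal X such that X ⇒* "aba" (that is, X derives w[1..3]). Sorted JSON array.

Convert to CNF:
  S -> T1 B | a
  A -> a | b
  B -> A X2 | T0 T0
  T0 -> b
  T1 -> a
  X2 -> T0 A

Fill CYK table bottom-up — only the sub-triangle for w[1..3]:
  T[1,1] 'a' = {A,S,T1}  orig:{A,S}
  T[2,2] 'b' = {A,T0}  orig:{A}
  T[3,3] 'a' = {A,S,T1}  orig:{A,S}
  T[1,2] 'ab' = ∅
  T[2,3] 'ba' = {X2}  orig:{}
  T[1,3] 'aba' = {B}

Original NTs in T[1,3] deriving "aba": ["B"]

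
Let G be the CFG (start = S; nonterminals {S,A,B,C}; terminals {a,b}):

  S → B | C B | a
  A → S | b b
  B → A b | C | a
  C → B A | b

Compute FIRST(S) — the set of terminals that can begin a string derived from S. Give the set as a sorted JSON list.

FIRST iteration:
[1]
  A via A→b b: +{b}
  B via B→A b: +{b}
  B via B→a: +{a}
  C via C→B A: +{a,b}
  S via S→B: +{a,b}
  FIRST[S]={a,b}  FIRST[A]={b}  FIRST[B]={a,b}  FIRST[C]={a,b}
[2]
  A via A→S: +{a}
  FIRST[S]={a,b}  FIRST[A]={a,b}  FIRST[B]={a,b}  FIRST[C]={a,b}
[3] — fixpoint
  FIRST[S]={a,b}  FIRST[A]={a,b}  FIRST[B]={a,b}  FIRST[C]={a,b}

FIRST(S) = ["a", "b"]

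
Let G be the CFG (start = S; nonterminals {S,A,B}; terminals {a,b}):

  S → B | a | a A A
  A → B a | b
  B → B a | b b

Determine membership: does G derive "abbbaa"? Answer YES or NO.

CNF form of G:
  S -> B T0 | T0 X2 | T1 T1 | a
  A -> B T0 | b
  B -> B T0 | T1 T1
  T0 -> a
  T1 -> b
  X2 -> A A

Fill CYK table bottom-up:
  [0..0]={S,T0}  "a"  orig:{S}
  [1..1]={A,T1}  "b"  orig:{A}
  [2..2]={A,T1}  "b"  orig:{A}
  [3..3]={A,T1}  "b"  orig:{A}
  [4..4]={S,T0}  "a"  orig:{S}
  [5..5]={S,T0}  "a"  orig:{S}
  [0..1]=∅  "ab"
  [1..2]={B,S,X2}  "bb"  orig:{B,S}
  [2..3]={B,S,X2}  "bb"  orig:{B,S}
  [3..4]=∅  "ba"
  [4..5]=∅  "aa"
  [0..2]={S}  "abb"
  [1..3]=∅  "bbb"
  [2..4]={A,B,S}  "bba"
  [3..5]=∅  "baa"
  [0..3]=∅  "abbb"
  [1..4]={X2}  "bbba"  orig:{}
  [2..5]={A,B,S}  "bbaa"
  [0..4]={S}  "abbba"
  [1..5]={X2}  "bbbaa"  orig:{}
  [0..5]={S}  "abbbaa"

S ∈ T[0,5] ⇒ YES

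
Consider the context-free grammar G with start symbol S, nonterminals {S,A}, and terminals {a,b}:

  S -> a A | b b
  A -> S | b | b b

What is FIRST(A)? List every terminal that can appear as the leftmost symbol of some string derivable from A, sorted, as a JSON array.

Compute FIRST by fixpoint:
[1]
  A via A→b: +{b}
  S via S→a A: +{a}
  S via S→b b: +{b}
  FIRST[S]={a,b}  FIRST[A]={b}
[2]
  A via A→S: +{a}
  FIRST[S]={a,b}  FIRST[A]={a,b}
[3] (stable)
  FIRST[S]={a,b}  FIRST[A]={a,b}

FIRST(A) = ["a", "b"]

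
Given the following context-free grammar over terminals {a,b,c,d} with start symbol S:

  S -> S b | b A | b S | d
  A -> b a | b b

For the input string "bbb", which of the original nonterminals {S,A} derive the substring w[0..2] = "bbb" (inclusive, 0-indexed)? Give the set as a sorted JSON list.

Convert to CNF:
  S -> S T0 | T0 A | T0 S | d
  A -> T0 T0 | T0 T1
  T0 -> b
  T1 -> a

Fill CYK table bottom-up (cells [i..j] with 0 ≤ i ≤ j ≤ 2 only):
  cell(0,0) b: {T0}  orig:{}
  cell(1,1) b: {T0}  orig:{}
  cell(2,2) b: {T0}  orig:{}
  cell(0,1) bb: {A}
  cell(1,2) bb: {A}
  cell(0,2) bbb: {S}

Original NTs in T[0,2] deriving "bbb": ["S"]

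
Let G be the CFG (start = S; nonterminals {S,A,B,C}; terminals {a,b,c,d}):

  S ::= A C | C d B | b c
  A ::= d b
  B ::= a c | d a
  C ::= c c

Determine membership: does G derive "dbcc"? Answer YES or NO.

Convert to CNF:
  S -> A C | C X4 | T1 T3
  A -> T0 T1
  B -> T0 T2 | T2 T3
  C -> T3 T3
  T0 -> d
  T1 -> b
  T2 -> a
  T3 -> c
  X4 -> T0 B

CYK table (by increasing span):
  T[0,0] 'd' = {T0}  orig:{}
  T[1,1] 'b' = {T1}  orig:{}
  T[2,2] 'c' = {T3}  orig:{}
  T[3,3] 'c' = {T3}  orig:{}
  T[0,1] 'db' = {A}
  T[1,2] 'bc' = {S}
  T[2,3] 'cc' = {C}
  T[0,2] 'dbc' = ∅
  T[1,3] 'bcc' = ∅
  T[0,3] 'dbcc' = {S}

S ∈ T[0,3] ⇒ YES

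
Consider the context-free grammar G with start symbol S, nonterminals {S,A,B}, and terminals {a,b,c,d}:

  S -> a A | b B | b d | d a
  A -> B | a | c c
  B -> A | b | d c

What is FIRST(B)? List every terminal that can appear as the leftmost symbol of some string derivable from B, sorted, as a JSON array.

Compute FIRST by fixpoint:
iter 1:
  A via A→a: +{a}
  A via A→c c: +{c}
  B via B→A: +{a,c}
  B via B→b: +{b}
  B via B→d c: +{d}
  S via S→a A: +{a}
  S via S→b B: +{b}
  S via S→d a: +{d}
  FIRST(S)={a,b,d}  FIRST(A)={a,c}  FIRST(B)={a,b,c,d}
iter 2:
  A via A→B: +{b,d}
  FIRST(S)={a,b,d}  FIRST(A)={a,b,c,d}  FIRST(B)={a,b,c,d}
iter 3: (stable)
  FIRST(S)={a,b,d}  FIRST(A)={a,b,c,d}  FIRST(B)={a,b,c,d}

FIRST(B) = ["a", "b", "c", "d"]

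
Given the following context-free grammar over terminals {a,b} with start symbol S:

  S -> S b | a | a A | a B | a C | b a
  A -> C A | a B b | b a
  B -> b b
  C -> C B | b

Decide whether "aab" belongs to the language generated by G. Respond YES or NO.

Convert to CNF:
  S -> S T1 | T0 A | T0 B | T0 C | T1 T0 | a
  A -> C A | T0 X2 | T1 T0
  B -> T1 T1
  C -> C B | b
  T0 -> a
  T1 -> b
  X2 -> B T1

Fill CYK table bottom-up:
  cell(0,0) a: {S,T0}  orig:{S}
  cell(1,1) a: {S,T0}  orig:{S}
  cell(2,2) b: {C,T1}  orig:{C}
  cell(0,1) aa: ∅
  cell(1,2) ab: {S}
  cell(0,2) aab: ∅

S ∉ T[0,2] ⇒ NO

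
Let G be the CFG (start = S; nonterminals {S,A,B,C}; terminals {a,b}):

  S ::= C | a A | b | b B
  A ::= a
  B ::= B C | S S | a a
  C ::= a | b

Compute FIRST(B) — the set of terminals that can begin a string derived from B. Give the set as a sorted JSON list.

FIRST iteration:
[1]
  A via A→a: +{a}
  B via B→a a: +{a}
  C via C→a: +{a}
  C via C→b: +{b}
  S via S→C: +{a,b}
  FIRST(S)={a,b}  FIRST(A)={a}  FIRST(B)={a}  FIRST(C)={a,b}
[2]
  B via B→S S: +{b}
  FIRST(S)={a,b}  FIRST(A)={a}  FIRST(B)={a,b}  FIRST(C)={a,b}
[3] (stable)
  FIRST(S)={a,b}  FIRST(A)={a}  FIRST(B)={a,b}  FIRST(C)={a,b}

FIRST(B) = ["a", "b"]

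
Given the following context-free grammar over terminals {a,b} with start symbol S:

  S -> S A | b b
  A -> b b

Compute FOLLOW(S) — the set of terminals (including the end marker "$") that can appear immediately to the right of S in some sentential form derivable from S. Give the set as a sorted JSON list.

FIRST iteration:
round 1:
  A via A→b b: +{b}
  S via S→b b: +{b}
  FIRST[S]={b}  FIRST[A]={b}
round 2: (stable)
  FIRST[S]={b}  FIRST[A]={b}

Compute FOLLOW by fixpoint:
seed FOLLOW(S) with $
pass 1:
  S→S A: FOLLOW(S) ⊇ FIRST(A) = {b}; new: +{b}
  S→S A: FOLLOW(A) ⊇ FOLLOW(S) ⊇ {$,b}; new: +{$,b}
  FOLLOW(S)={$,b}  FOLLOW(A)={$,b}
pass 2: done
  FOLLOW(S)={$,b}  FOLLOW(A)={$,b}

FOLLOW(S) = ["$", "b"]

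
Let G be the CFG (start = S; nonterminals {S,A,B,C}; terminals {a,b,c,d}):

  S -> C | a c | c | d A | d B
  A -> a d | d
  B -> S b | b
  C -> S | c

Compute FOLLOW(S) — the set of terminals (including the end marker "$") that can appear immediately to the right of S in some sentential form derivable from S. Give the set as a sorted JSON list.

FIRST sets, iterate to fixpoint:
round 1:
  A via A→a d: +{a}
  A via A→d: +{d}
  B via B→b: +{b}
  C via C→c: +{c}
  S via S→C: +{c}
  S via S→a c: +{a}
  S via S→d A: +{d}
  S: {a,c,d}  A: {a,d}  B: {b}  C: {c}
round 2:
  B via B→S b: +{a,c,d}
  C via C→S: +{a,d}
  S: {a,c,d}  A: {a,d}  B: {a,b,c,d}  C: {a,c,d}
round 3: (stable)
  S: {a,c,d}  A: {a,d}  B: {a,b,c,d}  C: {a,c,d}

FOLLOW iteration:
seed FOLLOW(S) with $
pass 1:
  B→S b: FOLLOW(S) ⊇ FIRST(b) = {b}; new: +{b}
  S→C: FOLLOW(C) ⊇ FOLLOW(S) ⊇ {$,b}; new: +{$,b}
  S→d A: FOLLOW(A) ⊇ FOLLOW(S) ⊇ {$,b}; new: +{$,b}
  S→d B: FOLLOW(B) ⊇ FOLLOW(S) ⊇ {$,b}; new: +{$,b}
  FOLLOW(S)={$,b}  FOLLOW(A)={$,b}  FOLLOW(B)={$,b}  FOLLOW(C)={$,b}
pass 2: — fixpoint
  FOLLOW(S)={$,b}  FOLLOW(A)={$,b}  FOLLOW(B)={$,b}  FOLLOW(C)={$,b}

FOLLOW(S) = ["$", "b"]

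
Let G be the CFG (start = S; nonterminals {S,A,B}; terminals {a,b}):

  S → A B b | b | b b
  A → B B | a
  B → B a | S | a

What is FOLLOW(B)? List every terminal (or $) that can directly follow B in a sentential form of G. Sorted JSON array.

FIRST iteration:
pass 1:
  A via A→a: +{a}
  B via B→a: +{a}
  S via S→A B b: +{a}
  S via S→b: +{b}
  FIRST[S]={a,b}  FIRST[A]={a}  FIRST[B]={a}
pass 2:
  B via B→S: +{b}
  FIRST[S]={a,b}  FIRST[A]={a}  FIRST[B]={a,b}
pass 3:
  A via A→B B: +{b}
  FIRST[S]={a,b}  FIRST[A]={a,b}  FIRST[B]={a,b}
pass 4: (stable)
  FIRST[S]={a,b}  FIRST[A]={a,b}  FIRST[B]={a,b}

Compute FOLLOW by fixpoint:
initialize: $ ∈ FOLLOW(S)
iter 1:
  A→B B: FOLLOW(B) ⊇ FIRST(B) = {a,b}; new: +{a,b}
  B→S: FOLLOW(S) ⊇ FOLLOW(B) ⊇ {a,b}; new: +{a,b}
  S→A B b: FOLLOW(A) ⊇ FIRST(B) = {a,b}; new: +{a,b}
  FOLLOW[S]={$,a,b}  FOLLOW[A]={a,b}  FOLLOW[B]={a,b}
iter 2: done
  FOLLOW[S]={$,a,b}  FOLLOW[A]={a,b}  FOLLOW[B]={a,b}

FOLLOW(B) = ["a", "b"]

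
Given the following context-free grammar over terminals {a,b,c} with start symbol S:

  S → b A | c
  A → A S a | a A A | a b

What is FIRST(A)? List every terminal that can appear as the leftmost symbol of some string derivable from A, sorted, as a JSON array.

FIRST sets, iterate to fixpoint:
iter 1:
  A via A→a A A: +{a}
  S via S→b A: +{b}
  S via S→c: +{c}
  FIRST[S]={b,c}  FIRST[A]={a}
iter 2: done
  FIRST[S]={b,c}  FIRST[A]={a}

FIRST(A) = ["a"]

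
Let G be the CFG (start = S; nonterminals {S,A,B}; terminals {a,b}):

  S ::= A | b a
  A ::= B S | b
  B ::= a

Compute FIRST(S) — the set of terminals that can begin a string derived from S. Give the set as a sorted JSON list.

FIRST iteration:
[1]
  A via A→b: +{b}
  B via B→a: +{a}
  S via S→A: +{b}
  FIRST[S]={b}  FIRST[A]={b}  FIRST[B]={a}
[2]
  A via A→B S: +{a}
  S via S→A: +{a}
  FIRST[S]={a,b}  FIRST[A]={a,b}  FIRST[B]={a}
[3] done
  FIRST[S]={a,b}  FIRST[A]={a,b}  FIRST[B]={a}

FIRST(S) = ["a", "b"]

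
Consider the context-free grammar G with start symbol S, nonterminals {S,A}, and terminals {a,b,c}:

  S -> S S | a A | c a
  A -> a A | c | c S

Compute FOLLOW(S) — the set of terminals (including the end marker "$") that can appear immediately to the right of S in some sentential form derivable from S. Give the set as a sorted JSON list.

FIRST sets, iterate to fixpoint:
[1]
  A via A→a A: +{a}
  A via A→c: +{c}
  S via S→a A: +{a}
  S via S→c a: +{c}
  FIRST[S]={a,c}  FIRST[A]={a,c}
[2] — fixpoint
  FIRST[S]={a,c}  FIRST[A]={a,c}

Compute FOLLOW by fixpoint:
initialize: $ ∈ FOLLOW(S)
pass 1:
  S→S S: FOLLOW(S) ⊇ FIRST(S) = {a,c}; new: +{a,c}
  S→a A: FOLLOW(A) ⊇ FOLLOW(S) ⊇ {$,a,c}; new: +{$,a,c}
  S: {$,a,c}  A: {$,a,c}
pass 2: (stable)
  S: {$,a,c}  A: {$,a,c}

FOLLOW(S) = ["$", "a", "c"]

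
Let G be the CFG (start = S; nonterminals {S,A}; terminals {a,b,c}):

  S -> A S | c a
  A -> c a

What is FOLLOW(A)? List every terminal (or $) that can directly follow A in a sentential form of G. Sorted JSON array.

FIRST iteration:
[1]
  A via A→c a: +{c}
  S via S→A S: +{c}
  S: {c}  A: {c}
[2] (no change)
  S: {c}  A: {c}

FOLLOW iteration:
initialize: $ ∈ FOLLOW(S)
round 1:
  S→A S: FOLLOW(A) ⊇ FIRST(S) = {c}; new: +{c}
  FOLLOW[S]={$}  FOLLOW[A]={c}
round 2: (stable)
  FOLLOW[S]={$}  FOLLOW[A]={c}

FOLLOW(A) = ["c"]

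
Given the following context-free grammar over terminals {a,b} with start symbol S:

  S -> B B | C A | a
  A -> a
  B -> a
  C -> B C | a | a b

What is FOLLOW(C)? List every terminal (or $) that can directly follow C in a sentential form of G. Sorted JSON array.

Compute FIRST by fixpoint:
round 1:
  A via A→a: +{a}
  B via B→a: +{a}
  C via C→B C: +{a}
  S via S→B B: +{a}
  FIRST[S]={a}  FIRST[A]={a}  FIRST[B]={a}  FIRST[C]={a}
round 2: — fixpoint
  FIRST[S]={a}  FIRST[A]={a}  FIRST[B]={a}  FIRST[C]={a}

FOLLOW sets:
initialize: $ ∈ FOLLOW(S)
[1]
  C→B C: FOLLOW(B) ⊇ FIRST(C) = {a}; new: +{a}
  S→B B: FOLLOW(B) ⊇ FOLLOW(S) ⊇ {$}; new: +{$}
  S→C A: FOLLOW(C) ⊇ FIRST(A) = {a}; new: +{a}
  S→C A: FOLLOW(A) ⊇ FOLLOW(S) ⊇ {$}; new: +{$}
  FOLLOW(S)={$}  FOLLOW(A)={$}  FOLLOW(B)={$,a}  FOLLOW(C)={a}
[2] (no change)
  FOLLOW(S)={$}  FOLLOW(A)={$}  FOLLOW(B)={$,a}  FOLLOW(C)={a}

FOLLOW(C) = ["a"]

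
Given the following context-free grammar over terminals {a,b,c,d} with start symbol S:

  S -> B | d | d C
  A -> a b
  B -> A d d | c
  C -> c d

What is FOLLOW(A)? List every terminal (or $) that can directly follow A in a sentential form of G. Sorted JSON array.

FIRST iteration:
pass 1:
  A via A→a b: +{a}
  B via B→A d d: +{a}
  B via B→c: +{c}
  C via C→c d: +{c}
  S via S→B: +{a,c}
  S via S→d: +{d}
  FIRST(S)={a,c,d}  FIRST(A)={a}  FIRST(B)={a,c}  FIRST(C)={c}
pass 2: done
  FIRST(S)={a,c,d}  FIRST(A)={a}  FIRST(B)={a,c}  FIRST(C)={c}

FOLLOW iteration:
initialize: $ ∈ FOLLOW(S)
[1]
  B→A d d: FOLLOW(A) ⊇ FIRST(d) = {d}; new: +{d}
  S→B: FOLLOW(B) ⊇ FOLLOW(S) ⊇ {$}; new: +{$}
  S→d C: FOLLOW(C) ⊇ FOLLOW(S) ⊇ {$}; new: +{$}
  FOLLOW[S]={$}  FOLLOW[A]={d}  FOLLOW[B]={$}  FOLLOW[C]={$}
[2] done
  FOLLOW[S]={$}  FOLLOW[A]={d}  FOLLOW[B]={$}  FOLLOW[C]={$}

FOLLOW(A) = ["d"]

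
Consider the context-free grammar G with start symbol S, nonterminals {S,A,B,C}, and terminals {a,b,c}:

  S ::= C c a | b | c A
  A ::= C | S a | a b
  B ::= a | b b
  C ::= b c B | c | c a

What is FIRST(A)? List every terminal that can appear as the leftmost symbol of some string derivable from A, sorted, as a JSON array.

FIRST iteration:
iter 1:
  A via A→a b: +{a}
  B via B→a: +{a}
  B via B→b b: +{b}
  C via C→b c B: +{b}
  C via C→c: +{c}
  S via S→C c a: +{b,c}
  FIRST(S)={b,c}  FIRST(A)={a}  FIRST(B)={a,b}  FIRST(C)={b,c}
iter 2:
  A via A→C: +{b,c}
  FIRST(S)={b,c}  FIRST(A)={a,b,c}  FIRST(B)={a,b}  FIRST(C)={b,c}
iter 3: — fixpoint
  FIRST(S)={b,c}  FIRST(A)={a,b,c}  FIRST(B)={a,b}  FIRST(C)={b,c}

FIRST(A) = ["a", "b", "c"]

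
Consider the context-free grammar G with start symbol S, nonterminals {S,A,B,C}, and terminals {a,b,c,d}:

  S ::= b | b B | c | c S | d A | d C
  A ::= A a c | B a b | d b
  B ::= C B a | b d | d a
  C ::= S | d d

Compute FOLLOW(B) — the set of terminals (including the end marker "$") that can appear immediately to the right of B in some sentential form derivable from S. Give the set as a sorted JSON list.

FIRST sets, iterate to fixpoint:
[1]
  A via A→d b: +{d}
  B via B→b d: +{b}
  B via B→d a: +{d}
  C via C→d d: +{d}
  S via S→b: +{b}
  S via S→c: +{c}
  S via S→d A: +{d}
  S: {b,c,d}  A: {d}  B: {b,d}  C: {d}
[2]
  A via A→B a b: +{b}
  C via C→S: +{b,c}
  S: {b,c,d}  A: {b,d}  B: {b,d}  C: {b,c,d}
[3]
  B via B→C B a: +{c}
  S: {b,c,d}  A: {b,d}  B: {b,c,d}  C: {b,c,d}
[4]
  A via A→B a b: +{c}
  S: {b,c,d}  A: {b,c,d}  B: {b,c,d}  C: {b,c,d}
[5] (stable)
  S: {b,c,d}  A: {b,c,d}  B: {b,c,d}  C: {b,c,d}

FOLLOW iteration:
initialize: $ ∈ FOLLOW(S)
iter 1:
  A→A a c: FOLLOW(A) ⊇ FIRST(a) = {a}; new: +{a}
  A→B a b: FOLLOW(B) ⊇ FIRST(a) = {a}; new: +{a}
  B→C B a: FOLLOW(C) ⊇ FIRST(B) = {b,c,d}; new: +{b,c,d}
  C→S: FOLLOW(S) ⊇ FOLLOW(C) ⊇ {b,c,d}; new: +{b,c,d}
  S→b B: FOLLOW(B) ⊇ FOLLOW(S) ⊇ {$,b,c,d}; new: +{$,b,c,d}
  S→d A: FOLLOW(A) ⊇ FOLLOW(S) ⊇ {$,b,c,d}; new: +{$,b,c,d}
  S→d C: FOLLOW(C) ⊇ FOLLOW(S) ⊇ {$,b,c,d}; new: +{$}
  S: {$,b,c,d}  A: {$,a,b,c,d}  B: {$,a,b,c,d}  C: {$,b,c,d}
iter 2: (no change)
  S: {$,b,c,d}  A: {$,a,b,c,d}  B: {$,a,b,c,d}  C: {$,b,c,d}

FOLLOW(B) = ["$", "a", "b", "c", "d"]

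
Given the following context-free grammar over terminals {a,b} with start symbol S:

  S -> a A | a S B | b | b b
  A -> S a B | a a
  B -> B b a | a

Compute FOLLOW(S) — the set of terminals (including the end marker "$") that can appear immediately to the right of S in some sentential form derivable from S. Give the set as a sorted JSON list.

FIRST sets, iterate to fixpoint:
iter 1:
  A via A→a a: +{a}
  B via B→a: +{a}
  S via S→a A: +{a}
  S via S→b: +{b}
  S: {a,b}  A: {a}  B: {a}
iter 2:
  A via A→S a B: +{b}
  S: {a,b}  A: {a,b}  B: {a}
iter 3: (stable)
  S: {a,b}  A: {a,b}  B: {a}

FOLLOW sets:
FOLLOW(S) := {$}
iter 1:
  A→S a B: FOLLOW(S) ⊇ FIRST(a) = {a}; new: +{a}
  B→B b a: FOLLOW(B) ⊇ FIRST(b) = {b}; new: +{b}
  S→a A: FOLLOW(A) ⊇ FOLLOW(S) ⊇ {$,a}; new: +{$,a}
  S→a S B: FOLLOW(B) ⊇ FOLLOW(S) ⊇ {$,a}; new: +{$,a}
  FOLLOW(S)={$,a}  FOLLOW(A)={$,a}  FOLLOW(B)={$,a,b}
iter 2: (no change)
  FOLLOW(S)={$,a}  FOLLOW(A)={$,a}  FOLLOW(B)={$,a,b}

FOLLOW(S) = ["$", "a"]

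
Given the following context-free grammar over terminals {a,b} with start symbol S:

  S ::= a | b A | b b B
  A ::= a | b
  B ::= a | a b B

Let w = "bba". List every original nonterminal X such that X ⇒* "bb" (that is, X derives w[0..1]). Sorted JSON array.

CNF form of G:
  S -> T1 A | T1 X3 | a
  A -> a | b
  B -> T0 X2 | a
  T0 -> a
  T1 -> b
  X2 -> T1 B
  X3 -> T1 B

CYK fill (cells [i..j] with 0 ≤ i ≤ j ≤ 1 only):
  [0..0]={A,T1}  "b"  orig:{A}
  [1..1]={A,T1}  "b"  orig:{A}
  [0..1]={S}  "bb"

Original NTs in T[0,1] deriving "bb": ["S"]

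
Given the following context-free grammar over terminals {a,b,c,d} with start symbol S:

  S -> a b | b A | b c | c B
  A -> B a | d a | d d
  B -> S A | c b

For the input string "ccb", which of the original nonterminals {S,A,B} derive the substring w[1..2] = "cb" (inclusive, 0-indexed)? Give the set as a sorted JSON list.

Convert to CNF:
  S -> T0 T3 | T2 B | T3 A | T3 T2
  A -> B T0 | T1 T0 | T1 T1
  B -> S A | T2 T3
  T0 -> a
  T1 -> d
  T2 -> c
  T3 -> b

Fill CYK table bottom-up, restricted to cells inside w[1..2]:
  cell(1,1) c: {T2}  orig:{}
  cell(2,2) b: {T3}  orig:{}
  cell(1,2) cb: {B}

Original NTs in T[1,2] deriving "cb": ["B"]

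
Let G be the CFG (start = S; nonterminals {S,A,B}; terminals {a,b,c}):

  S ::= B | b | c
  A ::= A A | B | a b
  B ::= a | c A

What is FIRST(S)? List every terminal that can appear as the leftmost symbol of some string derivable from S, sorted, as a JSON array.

FIRST iteration:
pass 1:
  A via A→a b: +{a}
  B via B→a: +{a}
  B via B→c A: +{c}
  S via S→B: +{a,c}
  S via S→b: +{b}
  S: {a,b,c}  A: {a}  B: {a,c}
pass 2:
  A via A→B: +{c}
  S: {a,b,c}  A: {a,c}  B: {a,c}
pass 3: — fixpoint
  S: {a,b,c}  A: {a,c}  B: {a,c}

FIRST(S) = ["a", "b", "c"]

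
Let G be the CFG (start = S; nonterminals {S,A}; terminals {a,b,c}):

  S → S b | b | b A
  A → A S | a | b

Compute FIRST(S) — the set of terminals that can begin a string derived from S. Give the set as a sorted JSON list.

FIRST iteration:
[1]
  A via A→a: +{a}
  A via A→b: +{b}
  S via S→b: +{b}
  FIRST(S)={b}  FIRST(A)={a,b}
[2] — fixpoint
  FIRST(S)={b}  FIRST(A)={a,b}

FIRST(S) = ["b"]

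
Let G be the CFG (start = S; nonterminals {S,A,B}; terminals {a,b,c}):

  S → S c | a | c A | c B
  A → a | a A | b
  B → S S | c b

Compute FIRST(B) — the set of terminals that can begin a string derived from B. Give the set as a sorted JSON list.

FIRST sets, iterate to fixpoint:
pass 1:
  A via A→a: +{a}
  A via A→b: +{b}
  B via B→c b: +{c}
  S via S→a: +{a}
  S via S→c A: +{c}
  FIRST(S)={a,c}  FIRST(A)={a,b}  FIRST(B)={c}
pass 2:
  B via B→S S: +{a}
  FIRST(S)={a,c}  FIRST(A)={a,b}  FIRST(B)={a,c}
pass 3: — fixpoint
  FIRST(S)={a,c}  FIRST(A)={a,b}  FIRST(B)={a,c}

FIRST(B) = ["a", "c"]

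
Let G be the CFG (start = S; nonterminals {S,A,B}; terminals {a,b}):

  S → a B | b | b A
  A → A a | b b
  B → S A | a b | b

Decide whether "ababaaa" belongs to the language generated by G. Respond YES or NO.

Convert to CNF:
  S -> T0 B | T1 A | b
  A -> A T0 | T1 T1
  B -> S A | T0 T1 | b
  T0 -> a
  T1 -> b

Fill CYK table bottom-up:
  cell(0,0) a: {T0}  orig:{}
  cell(1,1) b: {B,S,T1}  orig:{B,S}
  cell(2,2) a: {T0}  orig:{}
  cell(3,3) b: {B,S,T1}  orig:{B,S}
  cell(4,4) a: {T0}  orig:{}
  cell(5,5) a: {T0}  orig:{}
  cell(6,6) a: {T0}  orig:{}
  cell(0,1) ab: {B,S}
  cell(1,2) ba: ∅
  cell(2,3) ab: {B,S}
  cell(3,4) ba: ∅
  cell(4,5) aa: ∅
  cell(5,6) aa: ∅
  cell(0,2) aba: ∅
  cell(1,3) bab: ∅
  cell(2,4) aba: ∅
  cell(3,5) baa: ∅
  cell(4,6) aaa: ∅
  cell(0,3) abab: ∅
  cell(1,4) baba: ∅
  cell(2,5) abaa: ∅
  cell(3,6) baaa: ∅
  cell(0,4) ababa: ∅
  cell(1,5) babaa: ∅
  cell(2,6) abaaa: ∅
  cell(0,5) ababaa: ∅
  cell(1,6) babaaa: ∅
  cell(0,6) ababaaa: ∅

S ∉ T[0,6] ⇒ NO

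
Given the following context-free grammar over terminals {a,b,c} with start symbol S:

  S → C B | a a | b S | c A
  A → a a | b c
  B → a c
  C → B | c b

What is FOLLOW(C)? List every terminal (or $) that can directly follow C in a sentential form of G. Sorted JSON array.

FIRST sets, iterate to fixpoint:
[1]
  A via A→a a: +{a}
  A via A→b c: +{b}
  B via B→a c: +{a}
  C via C→B: +{a}
  C via C→c b: +{c}
  S via S→C B: +{a,c}
  S via S→b S: +{b}
  FIRST[S]={a,b,c}  FIRST[A]={a,b}  FIRST[B]={a}  FIRST[C]={a,c}
[2] (stable)
  FIRST[S]={a,b,c}  FIRST[A]={a,b}  FIRST[B]={a}  FIRST[C]={a,c}

Compute FOLLOW by fixpoint:
initialize: $ ∈ FOLLOW(S)
iter 1:
  S→C B: FOLLOW(C) ⊇ FIRST(B) = {a}; new: +{a}
  S→C B: FOLLOW(B) ⊇ FOLLOW(S) ⊇ {$}; new: +{$}
  S→c A: FOLLOW(A) ⊇ FOLLOW(S) ⊇ {$}; new: +{$}
  FOLLOW(S)={$}  FOLLOW(A)={$}  FOLLOW(B)={$}  FOLLOW(C)={a}
iter 2:
  C→B: FOLLOW(B) ⊇ FOLLOW(C) ⊇ {a}; new: +{a}
  FOLLOW(S)={$}  FOLLOW(A)={$}  FOLLOW(B)={$,a}  FOLLOW(C)={a}
iter 3: (no change)
  FOLLOW(S)={$}  FOLLOW(A)={$}  FOLLOW(B)={$,a}  FOLLOW(C)={a}

FOLLOW(C) = ["a"]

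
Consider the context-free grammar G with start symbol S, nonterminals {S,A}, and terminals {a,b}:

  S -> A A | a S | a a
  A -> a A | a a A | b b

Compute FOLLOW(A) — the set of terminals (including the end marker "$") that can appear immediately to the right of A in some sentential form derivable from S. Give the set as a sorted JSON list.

Compute FIRST by fixpoint:
[1]
  A via A→a A: +{a}
  A via A→b b: +{b}
  S via S→A A: +{a,b}
  S: {a,b}  A: {a,b}
[2] (stable)
  S: {a,b}  A: {a,b}

Compute FOLLOW by fixpoint:
seed FOLLOW(S) with $
iter 1:
  S→A A: FOLLOW(A) ⊇ FIRST(A) = {a,b}; new: +{a,b}
  S→A A: FOLLOW(A) ⊇ FOLLOW(S) ⊇ {$}; new: +{$}
  FOLLOW[S]={$}  FOLLOW[A]={$,a,b}
iter 2: done
  FOLLOW[S]={$}  FOLLOW[A]={$,a,b}

FOLLOW(A) = ["$", "a", "b"]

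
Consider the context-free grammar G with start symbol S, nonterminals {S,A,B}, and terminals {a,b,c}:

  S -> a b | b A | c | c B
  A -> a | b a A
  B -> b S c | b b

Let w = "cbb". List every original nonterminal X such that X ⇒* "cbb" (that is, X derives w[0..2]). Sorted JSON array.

CNF form of G:
  S -> T0 A | T1 T0 | T2 B | c
  A -> T0 X3 | a
  B -> T0 T0 | T0 X4
  T0 -> b
  T1 -> a
  T2 -> c
  X3 -> T1 A
  X4 -> S T2

CYK table (by increasing span), restricted to cells inside w[0..2]:
  [0..0]={S,T2}  "c"  orig:{S}
  [1..1]={T0}  "b"  orig:{}
  [2..2]={T0}  "b"  orig:{}
  [0..1]=∅  "cb"
  [1..2]={B}  "bb"
  [0..2]={S}  "cbb"

Original NTs in T[0,2] deriving "cbb": ["S"]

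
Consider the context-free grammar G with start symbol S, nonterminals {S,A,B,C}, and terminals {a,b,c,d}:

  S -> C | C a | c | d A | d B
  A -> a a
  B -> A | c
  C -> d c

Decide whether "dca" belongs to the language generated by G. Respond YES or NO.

CNF form of G:
  S -> C T0 | T1 A | T1 B | T1 T2 | c
  A -> T0 T0
  B -> T0 T0 | c
  C -> T1 T2
  T0 -> a
  T1 -> d
  T2 -> c

Fill CYK table bottom-up:
  cell(0,0) d: {T1}  orig:{}
  cell(1,1) c: {B,S,T2}  orig:{B,S}
  cell(2,2) a: {T0}  orig:{}
  cell(0,1) dc: {C,S}
  cell(1,2) ca: ∅
  cell(0,2) dca: {S}

S ∈ T[0,2] ⇒ YES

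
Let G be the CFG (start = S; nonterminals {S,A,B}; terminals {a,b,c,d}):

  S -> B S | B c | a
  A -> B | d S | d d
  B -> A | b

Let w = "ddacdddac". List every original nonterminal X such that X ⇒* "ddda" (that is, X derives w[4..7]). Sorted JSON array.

Convert to CNF:
  S -> B S | B T1 | a
  A -> T0 S | T0 T0 | b
  B -> T0 S | T0 T0 | b
  T0 -> d
  T1 -> c

Fill CYK table bottom-up (cells [i..j] with 4 ≤ i ≤ j ≤ 7 only):
  T[4,4] 'd' = {T0}  orig:{}
  T[5,5] 'd' = {T0}  orig:{}
  T[6,6] 'd' = {T0}  orig:{}
  T[7,7] 'a' = {S}
  T[4,5] 'dd' = {A,B}
  T[5,6] 'dd' = {A,B}
  T[6,7] 'da' = {A,B}
  T[4,6] 'ddd' = ∅
  T[5,7] 'dda' = {S}
  T[4,7] 'ddda' = {A,B}

Original NTs in T[4,7] deriving "ddda": ["A", "B"]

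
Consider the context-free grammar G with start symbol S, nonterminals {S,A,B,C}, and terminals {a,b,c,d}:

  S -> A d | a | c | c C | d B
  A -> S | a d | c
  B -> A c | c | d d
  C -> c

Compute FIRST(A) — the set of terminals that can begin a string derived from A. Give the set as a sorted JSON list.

FIRST iteration:
[1]
  A via A→a d: +{a}
  A via A→c: +{c}
  B via B→A c: +{a,c}
  B via B→d d: +{d}
  C via C→c: +{c}
  S via S→A d: +{a,c}
  S via S→d B: +{d}
  FIRST[S]={a,c,d}  FIRST[A]={a,c}  FIRST[B]={a,c,d}  FIRST[C]={c}
[2]
  A via A→S: +{d}
  FIRST[S]={a,c,d}  FIRST[A]={a,c,d}  FIRST[B]={a,c,d}  FIRST[C]={c}
[3] — fixpoint
  FIRST[S]={a,c,d}  FIRST[A]={a,c,d}  FIRST[B]={a,c,d}  FIRST[C]={c}

FIRST(A) = ["a", "c", "d"]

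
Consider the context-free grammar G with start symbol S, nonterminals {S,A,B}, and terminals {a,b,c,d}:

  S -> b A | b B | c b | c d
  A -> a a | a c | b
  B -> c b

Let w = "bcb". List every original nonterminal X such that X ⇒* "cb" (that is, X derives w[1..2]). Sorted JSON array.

CNF form of G:
  S -> T1 T2 | T1 T3 | T2 A | T2 B
  A -> T0 T0 | T0 T1 | b
  B -> T1 T2
  T0 -> a
  T1 -> c
  T2 -> b
  T3 -> d

CYK table (by increasing span) (cells [i..j] with 1 ≤ i ≤ j ≤ 2 only):
  cell(1,1) c: {T1}  orig:{}
  cell(2,2) b: {A,T2}  orig:{A}
  cell(1,2) cb: {B,S}

Original NTs in T[1,2] deriving "cb": ["B", "S"]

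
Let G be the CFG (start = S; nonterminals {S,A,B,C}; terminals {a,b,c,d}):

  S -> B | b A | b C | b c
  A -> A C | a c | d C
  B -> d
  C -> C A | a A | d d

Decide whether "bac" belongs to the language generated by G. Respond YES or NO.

CNF form of G:
  S -> T3 A | T3 C | T3 T1 | d
  A -> A C | T0 T1 | T2 C
  B -> d
  C -> C A | T0 A | T2 T2
  T0 -> a
  T1 -> c
  T2 -> d
  T3 -> b

Fill CYK table bottom-up:
  T[0,0] 'b' = {T3}  orig:{}
  T[1,1] 'a' = {T0}  orig:{}
  T[2,2] 'c' = {T1}  orig:{}
  T[0,1] 'ba' = ∅
  T[1,2] 'ac' = {A}
  T[0,2] 'bac' = {S}

S ∈ T[0,2] ⇒ YES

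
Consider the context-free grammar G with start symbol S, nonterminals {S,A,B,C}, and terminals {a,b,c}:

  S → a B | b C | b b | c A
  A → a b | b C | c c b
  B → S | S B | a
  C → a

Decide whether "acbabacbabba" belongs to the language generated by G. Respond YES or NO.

Convert to CNF:
  S -> T0 B | T1 C | T1 T1 | T2 A
  A -> T0 T1 | T1 C | T2 X3
  B -> S B | T0 B | T1 C | T1 T1 | T2 A | a
  C -> a
  T0 -> a
  T1 -> b
  T2 -> c
  X3 -> T2 T1

CYK fill:
  cell(0,0) a: {B,C,T0}  orig:{B,C}
  cell(1,1) c: {T2}  orig:{}
  cell(2,2) b: {T1}  orig:{}
  cell(3,3) a: {B,C,T0}  orig:{B,C}
  cell(4,4) b: {T1}  orig:{}
  cell(5,5) a: {B,C,T0}  orig:{B,C}
  cell(6,6) c: {T2}  orig:{}
  cell(7,7) b: {T1}  orig:{}
  cell(8,8) a: {B,C,T0}  orig:{B,C}
  cell(9,9) b: {T1}  orig:{}
  cell(10,10) b: {T1}  orig:{}
  cell(11,11) a: {B,C,T0}  orig:{B,C}
  cell(0,1) ac: ∅
  cell(1,2) cb: {X3}  orig:{}
  cell(2,3) ba: {A,B,S}
  cell(3,4) ab: {A}
  cell(4,5) ba: {A,B,S}
  cell(5,6) ac: ∅
  cell(6,7) cb: {X3}  orig:{}
  cell(7,8) ba: {A,B,S}
  cell(8,9) ab: {A}
  cell(9,10) bb: {B,S}
  cell(10,11) ba: {A,B,S}
  cell(0,2) acb: ∅
  cell(1,3) cba: {B,S}
  cell(2,4) bab: ∅
  cell(3,5) aba: {B,S}
  cell(4,6) bac: ∅
  cell(5,7) acb: ∅
  cell(6,8) cba: {B,S}
  cell(7,9) bab: ∅
  cell(8,10) abb: {B,S}
  cell(9,11) bba: {B}
  cell(0,3) acba: {B,S}
  cell(1,4) cbab: ∅
  cell(2,5) baba: {B}
  cell(3,6) abac: ∅
  cell(4,7) bacb: ∅
  cell(5,8) acba: {B,S}
  cell(6,9) cbab: ∅
  cell(7,10) babb: {B}
  cell(8,11) abba: {B,S}
  cell(0,4) acbab: ∅
  cell(1,5) cbaba: {B}
  cell(2,6) babac: ∅
  cell(3,7) abacb: ∅
  cell(4,8) bacba: {B}
  cell(5,9) acbab: ∅
  cell(6,10) cbabb: {B}
  cell(7,11) babba: {B}
  cell(0,5) acbaba: {B,S}
  cell(1,6) cbabac: ∅
  cell(2,7) babacb: ∅
  cell(3,8) abacba: {B,S}
  cell(4,9) bacbab: ∅
  cell(5,10) acbabb: {B,S}
  cell(6,11) cbabba: {B}
  cell(0,6) acbabac: ∅
  cell(1,7) cbabacb: ∅
  cell(2,8) babacba: {B}
  cell(3,9) abacbab: ∅
  cell(4,10) bacbabb: {B}
  cell(5,11) acbabba: {B,S}
  cell(0,7) acbabacb: ∅
  cell(1,8) cbabacba: {B}
  cell(2,9) babacbab: ∅
  cell(3,10) abacbabb: {B,S}
  cell(4,11) bacbabba: {B}
  cell(0,8) acbabacba: {B,S}
  cell(1,9) cbabacbab: ∅
  cell(2,10) babacbabb: {B}
  cell(3,11) abacbabba: {B,S}
  cell(0,9) acbabacbab: ∅
  cell(1,10) cbabacbabb: {B}
  cell(2,11) babacbabba: {B}
  cell(0,10) acbabacbabb: {B,S}
  cell(1,11) cbabacbabba: {B}
  cell(0,11) acbabacbabba: {B,S}

S ∈ T[0,11] ⇒ YES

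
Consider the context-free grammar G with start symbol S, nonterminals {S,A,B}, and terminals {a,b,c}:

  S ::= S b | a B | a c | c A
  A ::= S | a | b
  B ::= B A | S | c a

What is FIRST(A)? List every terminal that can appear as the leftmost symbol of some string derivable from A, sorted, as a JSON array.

FIRST sets, iterate to fixpoint:
round 1:
  A via A→a: +{a}
  A via A→b: +{b}
  B via B→c a: +{c}
  S via S→a B: +{a}
  S via S→c A: +{c}
  FIRST[S]={a,c}  FIRST[A]={a,b}  FIRST[B]={c}
round 2:
  A via A→S: +{c}
  B via B→S: +{a}
  FIRST[S]={a,c}  FIRST[A]={a,b,c}  FIRST[B]={a,c}
round 3: (no change)
  FIRST[S]={a,c}  FIRST[A]={a,b,c}  FIRST[B]={a,c}

FIRST(A) = ["a", "b", "c"]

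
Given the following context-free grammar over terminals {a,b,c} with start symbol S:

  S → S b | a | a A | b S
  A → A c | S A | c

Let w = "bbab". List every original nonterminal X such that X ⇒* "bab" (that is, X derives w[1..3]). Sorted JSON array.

CNF form of G:
  S -> S T1 | T1 S | T2 A | a
  A -> A T0 | S A | c
  T0 -> c
  T1 -> b
  T2 -> a

CYK fill — only the sub-triangle for w[1..3]:
  [1..1]={T1}  "b"  orig:{}
  [2..2]={S,T2}  "a"  orig:{S}
  [3..3]={T1}  "b"  orig:{}
  [1..2]={S}  "ba"
  [2..3]={S}  "ab"
  [1..3]={S}  "bab"

Original NTs in T[1,3] deriving "bab": ["S"]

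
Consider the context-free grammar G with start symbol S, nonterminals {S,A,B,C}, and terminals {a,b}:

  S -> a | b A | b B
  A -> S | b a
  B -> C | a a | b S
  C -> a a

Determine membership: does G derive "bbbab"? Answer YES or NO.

CNF form of G:
  S -> T0 A | T0 B | a
  A -> T0 A | T0 B | T0 T1 | a
  B -> T0 S | T1 T1
  C -> T1 T1
  T0 -> b
  T1 -> a

Fill CYK table bottom-up:
  T[0,0] 'b' = {T0}  orig:{}
  T[1,1] 'b' = {T0}  orig:{}
  T[2,2] 'b' = {T0}  orig:{}
  T[3,3] 'a' = {A,S,T1}  orig:{A,S}
  T[4,4] 'b' = {T0}  orig:{}
  T[0,1] 'bb' = ∅
  T[1,2] 'bb' = ∅
  T[2,3] 'ba' = {A,B,S}
  T[3,4] 'ab' = ∅
  T[0,2] 'bbb' = ∅
  T[1,3] 'bba' = {A,B,S}
  T[2,4] 'bab' = ∅
  T[0,3] 'bbba' = {A,B,S}
  T[1,4] 'bbab' = ∅
  T[0,4] 'bbbab' = ∅

S ∉ T[0,4] ⇒ NO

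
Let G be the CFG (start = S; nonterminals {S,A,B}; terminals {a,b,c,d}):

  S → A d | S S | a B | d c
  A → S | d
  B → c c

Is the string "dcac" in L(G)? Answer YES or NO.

CNF form of G:
  S -> A T0 | S S | T0 T2 | T1 B
  A -> A T0 | S S | T0 T2 | T1 B | d
  B -> T2 T2
  T0 -> d
  T1 -> a
  T2 -> c

CYK table (by increasing span):
  T[0,0] 'd' = {A,T0}  orig:{A}
  T[1,1] 'c' = {T2}  orig:{}
  T[2,2] 'a' = {T1}  orig:{}
  T[3,3] 'c' = {T2}  orig:{}
  T[0,1] 'dc' = {A,S}
  T[1,2] 'ca' = ∅
  T[2,3] 'ac' = ∅
  T[0,2] 'dca' = ∅
  T[1,3] 'cac' = ∅
  T[0,3] 'dcac' = ∅

S ∉ T[0,3] ⇒ NO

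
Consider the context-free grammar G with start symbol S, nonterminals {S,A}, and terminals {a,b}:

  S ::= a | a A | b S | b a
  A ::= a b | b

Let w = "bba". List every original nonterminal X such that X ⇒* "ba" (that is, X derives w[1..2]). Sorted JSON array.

CNF form of G:
  S -> T0 A | T1 S | T1 T0 | a
  A -> T0 T1 | b
  T0 -> a
  T1 -> b

CYK fill, restricted to cells inside w[1..2]:
  T[1,1] 'b' = {A,T1}  orig:{A}
  T[2,2] 'a' = {S,T0}  orig:{S}
  T[1,2] 'ba' = {S}

Original NTs in T[1,2] deriving "ba": ["S"]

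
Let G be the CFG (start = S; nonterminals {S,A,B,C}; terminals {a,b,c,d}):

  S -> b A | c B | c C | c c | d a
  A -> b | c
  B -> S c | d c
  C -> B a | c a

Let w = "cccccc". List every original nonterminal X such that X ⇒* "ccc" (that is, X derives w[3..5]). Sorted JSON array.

CNF form of G:
  S -> T0 B | T0 C | T0 T0 | T1 T2 | T3 A
  A -> b | c
  B -> S T0 | T1 T0
  C -> B T2 | T0 T2
  T0 -> c
  T1 -> d
  T2 -> a
  T3 -> b

CYK table (by increasing span) — only the sub-triangle for w[3..5]:
  T[3,3] 'c' = {A,T0}  orig:{A}
  T[4,4] 'c' = {A,T0}  orig:{A}
  T[5,5] 'c' = {A,T0}  orig:{A}
  T[3,4] 'cc' = {S}
  T[4,5] 'cc' = {S}
  T[3,5] 'ccc' = {B}

Original NTs in T[3,5] deriving "ccc": ["B"]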